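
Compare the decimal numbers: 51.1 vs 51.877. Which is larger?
51.877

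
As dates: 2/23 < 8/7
True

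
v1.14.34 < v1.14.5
False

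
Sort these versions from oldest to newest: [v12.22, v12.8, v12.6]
[v12.6, v12.8, v12.22]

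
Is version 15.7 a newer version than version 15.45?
No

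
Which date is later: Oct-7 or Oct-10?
Oct-10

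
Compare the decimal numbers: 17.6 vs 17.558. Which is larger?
17.6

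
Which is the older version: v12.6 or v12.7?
v12.6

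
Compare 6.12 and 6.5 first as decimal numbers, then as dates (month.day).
As decimals: 6.12 < 6.5. As dates: 6/12 is later than 6/5 (day 12 > day 5).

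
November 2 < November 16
True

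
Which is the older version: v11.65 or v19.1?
v11.65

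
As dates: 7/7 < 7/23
True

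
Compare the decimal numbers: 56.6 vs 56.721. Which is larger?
56.721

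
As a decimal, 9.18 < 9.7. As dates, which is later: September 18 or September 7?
September 18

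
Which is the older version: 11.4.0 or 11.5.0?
11.4.0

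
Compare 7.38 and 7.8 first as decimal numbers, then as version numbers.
As decimals: 7.38 < 7.8. As versions: v7.38 > v7.8 (minor version 38 > 8).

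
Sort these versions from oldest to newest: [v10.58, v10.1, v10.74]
[v10.1, v10.58, v10.74]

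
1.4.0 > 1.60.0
False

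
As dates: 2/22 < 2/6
False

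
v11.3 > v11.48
False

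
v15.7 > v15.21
False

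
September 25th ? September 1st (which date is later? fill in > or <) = >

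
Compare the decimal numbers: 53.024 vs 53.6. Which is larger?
53.6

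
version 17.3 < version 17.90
True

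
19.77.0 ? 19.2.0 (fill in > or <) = >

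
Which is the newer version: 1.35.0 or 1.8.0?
1.35.0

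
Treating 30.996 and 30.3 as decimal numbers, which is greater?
30.996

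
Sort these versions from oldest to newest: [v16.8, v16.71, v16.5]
[v16.5, v16.8, v16.71]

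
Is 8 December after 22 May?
Yes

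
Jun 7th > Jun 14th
False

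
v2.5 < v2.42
True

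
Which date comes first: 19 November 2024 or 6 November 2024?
6 November 2024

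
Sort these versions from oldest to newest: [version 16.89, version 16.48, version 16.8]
[version 16.8, version 16.48, version 16.89]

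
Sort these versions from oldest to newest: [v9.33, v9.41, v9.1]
[v9.1, v9.33, v9.41]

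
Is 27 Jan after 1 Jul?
No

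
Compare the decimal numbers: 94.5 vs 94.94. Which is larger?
94.94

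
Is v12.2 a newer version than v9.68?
Yes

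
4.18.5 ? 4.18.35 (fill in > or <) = <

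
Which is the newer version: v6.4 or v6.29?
v6.29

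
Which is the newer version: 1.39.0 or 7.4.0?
7.4.0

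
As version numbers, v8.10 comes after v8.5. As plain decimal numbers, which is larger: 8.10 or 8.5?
8.5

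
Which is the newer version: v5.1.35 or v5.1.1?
v5.1.35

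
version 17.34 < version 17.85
True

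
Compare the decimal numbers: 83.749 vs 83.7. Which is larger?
83.749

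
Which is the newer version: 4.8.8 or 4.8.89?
4.8.89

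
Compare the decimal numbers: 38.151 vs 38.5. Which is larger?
38.5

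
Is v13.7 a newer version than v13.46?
No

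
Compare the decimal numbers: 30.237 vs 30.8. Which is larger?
30.8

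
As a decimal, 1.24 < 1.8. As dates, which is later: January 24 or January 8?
January 24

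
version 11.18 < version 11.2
False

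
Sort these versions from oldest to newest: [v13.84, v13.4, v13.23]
[v13.4, v13.23, v13.84]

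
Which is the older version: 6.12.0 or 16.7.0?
6.12.0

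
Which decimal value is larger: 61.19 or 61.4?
61.4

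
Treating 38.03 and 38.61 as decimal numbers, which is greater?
38.61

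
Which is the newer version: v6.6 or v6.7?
v6.7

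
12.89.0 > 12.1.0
True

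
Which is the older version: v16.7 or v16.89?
v16.7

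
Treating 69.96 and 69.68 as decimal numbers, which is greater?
69.96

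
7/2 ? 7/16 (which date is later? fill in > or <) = <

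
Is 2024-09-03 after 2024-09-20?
No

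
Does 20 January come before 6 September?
Yes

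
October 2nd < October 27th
True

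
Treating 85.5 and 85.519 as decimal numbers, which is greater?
85.519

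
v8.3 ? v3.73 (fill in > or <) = >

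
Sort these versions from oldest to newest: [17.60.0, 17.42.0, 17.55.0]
[17.42.0, 17.55.0, 17.60.0]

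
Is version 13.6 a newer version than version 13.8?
No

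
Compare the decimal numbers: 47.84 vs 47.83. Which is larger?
47.84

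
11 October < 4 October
False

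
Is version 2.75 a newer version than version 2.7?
Yes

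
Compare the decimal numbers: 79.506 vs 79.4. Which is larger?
79.506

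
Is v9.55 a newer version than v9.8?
Yes. Version numbers are compared segment by segment as integers, not as decimals: minor version 55 > 8, so v9.55 > v9.8 (even though the decimal 9.55 < 9.8).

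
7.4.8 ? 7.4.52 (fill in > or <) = <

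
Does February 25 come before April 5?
Yes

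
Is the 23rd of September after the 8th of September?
Yes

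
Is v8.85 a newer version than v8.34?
Yes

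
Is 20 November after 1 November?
Yes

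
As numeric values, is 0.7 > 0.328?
True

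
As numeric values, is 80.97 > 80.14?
True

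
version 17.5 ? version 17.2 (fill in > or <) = >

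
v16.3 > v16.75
False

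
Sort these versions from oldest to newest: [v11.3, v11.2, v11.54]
[v11.2, v11.3, v11.54]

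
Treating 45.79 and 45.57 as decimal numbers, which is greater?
45.79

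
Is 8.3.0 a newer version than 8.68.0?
No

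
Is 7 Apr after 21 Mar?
Yes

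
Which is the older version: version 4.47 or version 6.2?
version 4.47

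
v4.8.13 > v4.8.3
True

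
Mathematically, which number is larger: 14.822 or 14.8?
14.822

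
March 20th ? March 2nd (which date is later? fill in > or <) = >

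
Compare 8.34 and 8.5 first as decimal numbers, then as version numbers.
As decimals: 8.34 < 8.5. As versions: v8.34 > v8.5 (minor version 34 > 5).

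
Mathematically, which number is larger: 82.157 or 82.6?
82.6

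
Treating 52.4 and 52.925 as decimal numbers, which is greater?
52.925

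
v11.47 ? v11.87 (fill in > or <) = <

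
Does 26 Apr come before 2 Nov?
Yes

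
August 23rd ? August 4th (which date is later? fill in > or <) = >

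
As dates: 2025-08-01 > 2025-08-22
False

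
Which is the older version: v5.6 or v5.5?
v5.5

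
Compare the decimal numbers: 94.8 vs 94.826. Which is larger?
94.826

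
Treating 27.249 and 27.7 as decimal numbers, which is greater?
27.7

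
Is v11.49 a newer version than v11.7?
Yes. Version numbers are compared segment by segment as integers, not as decimals: minor version 49 > 7, so v11.49 > v11.7 (even though the decimal 11.49 < 11.7).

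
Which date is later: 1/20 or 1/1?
1/20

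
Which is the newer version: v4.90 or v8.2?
v8.2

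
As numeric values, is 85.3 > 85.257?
True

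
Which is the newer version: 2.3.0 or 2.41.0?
2.41.0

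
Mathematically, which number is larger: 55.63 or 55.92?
55.92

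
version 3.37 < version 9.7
True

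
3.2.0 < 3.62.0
True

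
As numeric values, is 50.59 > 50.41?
True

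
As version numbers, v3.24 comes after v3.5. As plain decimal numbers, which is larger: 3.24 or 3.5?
3.5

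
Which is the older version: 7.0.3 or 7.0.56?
7.0.3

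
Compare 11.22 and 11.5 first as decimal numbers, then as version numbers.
As decimals: 11.22 < 11.5. As versions: v11.22 > v11.5 (minor version 22 > 5).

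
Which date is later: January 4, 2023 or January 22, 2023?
January 22, 2023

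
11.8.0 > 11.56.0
False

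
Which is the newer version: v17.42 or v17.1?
v17.42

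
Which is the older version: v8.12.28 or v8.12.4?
v8.12.4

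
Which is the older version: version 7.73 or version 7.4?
version 7.4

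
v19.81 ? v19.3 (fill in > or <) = >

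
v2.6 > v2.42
False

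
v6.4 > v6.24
False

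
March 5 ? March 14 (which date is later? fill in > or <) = <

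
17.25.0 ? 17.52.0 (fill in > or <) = <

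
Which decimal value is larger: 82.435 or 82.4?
82.435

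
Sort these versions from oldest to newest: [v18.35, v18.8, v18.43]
[v18.8, v18.35, v18.43]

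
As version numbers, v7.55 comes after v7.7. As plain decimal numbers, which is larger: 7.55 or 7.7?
7.7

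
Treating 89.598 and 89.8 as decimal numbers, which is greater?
89.8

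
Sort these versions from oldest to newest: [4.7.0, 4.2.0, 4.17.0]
[4.2.0, 4.7.0, 4.17.0]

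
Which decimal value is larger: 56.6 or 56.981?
56.981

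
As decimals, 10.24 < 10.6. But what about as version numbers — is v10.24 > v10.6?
True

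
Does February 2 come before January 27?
No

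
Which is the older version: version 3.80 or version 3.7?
version 3.7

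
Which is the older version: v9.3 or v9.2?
v9.2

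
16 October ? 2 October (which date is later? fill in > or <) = >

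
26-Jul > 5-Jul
True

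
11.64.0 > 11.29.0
True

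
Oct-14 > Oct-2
True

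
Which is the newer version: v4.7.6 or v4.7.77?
v4.7.77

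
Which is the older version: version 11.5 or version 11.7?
version 11.5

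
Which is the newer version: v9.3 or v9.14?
v9.14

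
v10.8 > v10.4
True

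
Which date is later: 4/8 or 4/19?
4/19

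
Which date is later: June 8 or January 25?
June 8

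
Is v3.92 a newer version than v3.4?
Yes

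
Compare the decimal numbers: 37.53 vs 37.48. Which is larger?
37.53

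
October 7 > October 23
False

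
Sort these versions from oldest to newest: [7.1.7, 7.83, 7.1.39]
[7.1.7, 7.1.39, 7.83]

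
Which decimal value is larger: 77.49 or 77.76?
77.76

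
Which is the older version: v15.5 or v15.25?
v15.5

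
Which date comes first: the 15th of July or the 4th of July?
the 4th of July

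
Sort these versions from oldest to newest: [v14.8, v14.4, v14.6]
[v14.4, v14.6, v14.8]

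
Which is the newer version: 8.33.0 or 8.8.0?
8.33.0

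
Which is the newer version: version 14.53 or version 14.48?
version 14.53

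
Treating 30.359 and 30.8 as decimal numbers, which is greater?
30.8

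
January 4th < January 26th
True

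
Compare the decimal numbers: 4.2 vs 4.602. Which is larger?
4.602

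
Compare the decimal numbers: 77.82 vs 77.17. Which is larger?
77.82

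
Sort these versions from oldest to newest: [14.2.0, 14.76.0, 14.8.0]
[14.2.0, 14.8.0, 14.76.0]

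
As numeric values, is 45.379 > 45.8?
False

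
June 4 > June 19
False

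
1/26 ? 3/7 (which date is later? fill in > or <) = <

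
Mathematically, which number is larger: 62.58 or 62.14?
62.58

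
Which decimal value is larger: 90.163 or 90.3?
90.3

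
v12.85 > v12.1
True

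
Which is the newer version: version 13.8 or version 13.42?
version 13.42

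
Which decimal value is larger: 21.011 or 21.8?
21.8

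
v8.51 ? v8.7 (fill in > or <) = >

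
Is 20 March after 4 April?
No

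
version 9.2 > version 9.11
False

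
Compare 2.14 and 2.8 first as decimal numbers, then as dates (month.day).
As decimals: 2.14 < 2.8. As dates: 2/14 is later than 2/8 (day 14 > day 8).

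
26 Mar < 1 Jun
True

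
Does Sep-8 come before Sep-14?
Yes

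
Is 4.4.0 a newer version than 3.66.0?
Yes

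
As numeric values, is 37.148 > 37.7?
False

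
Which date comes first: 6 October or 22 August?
22 August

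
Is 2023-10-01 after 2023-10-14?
No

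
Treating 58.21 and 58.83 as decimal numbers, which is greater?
58.83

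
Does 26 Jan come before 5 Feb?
Yes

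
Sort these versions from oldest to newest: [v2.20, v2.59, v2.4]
[v2.4, v2.20, v2.59]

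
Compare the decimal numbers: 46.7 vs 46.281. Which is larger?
46.7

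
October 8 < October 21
True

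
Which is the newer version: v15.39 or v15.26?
v15.39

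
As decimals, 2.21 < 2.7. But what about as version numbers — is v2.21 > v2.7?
True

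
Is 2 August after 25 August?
No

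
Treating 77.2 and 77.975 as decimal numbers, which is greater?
77.975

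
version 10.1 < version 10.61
True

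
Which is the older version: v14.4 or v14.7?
v14.4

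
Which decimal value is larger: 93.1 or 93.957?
93.957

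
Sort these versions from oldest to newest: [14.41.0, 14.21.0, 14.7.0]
[14.7.0, 14.21.0, 14.41.0]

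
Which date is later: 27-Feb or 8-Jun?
8-Jun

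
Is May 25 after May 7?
Yes. Day 25 comes after day 7 in May — this is a date comparison, not a decimal one (the decimal 5.25 would be smaller than 5.7).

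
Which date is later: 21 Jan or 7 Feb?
7 Feb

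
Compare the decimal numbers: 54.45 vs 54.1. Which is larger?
54.45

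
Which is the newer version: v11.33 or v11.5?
v11.33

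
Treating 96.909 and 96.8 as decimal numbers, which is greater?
96.909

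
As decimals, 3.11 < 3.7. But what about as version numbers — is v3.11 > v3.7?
True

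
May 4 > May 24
False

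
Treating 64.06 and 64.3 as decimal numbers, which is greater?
64.3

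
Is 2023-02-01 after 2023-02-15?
No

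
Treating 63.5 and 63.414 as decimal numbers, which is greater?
63.5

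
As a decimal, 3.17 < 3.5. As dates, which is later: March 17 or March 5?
March 17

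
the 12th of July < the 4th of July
False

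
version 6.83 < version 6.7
False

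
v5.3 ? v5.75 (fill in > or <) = <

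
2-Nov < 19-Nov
True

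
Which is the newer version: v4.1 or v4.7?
v4.7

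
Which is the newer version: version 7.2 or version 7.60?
version 7.60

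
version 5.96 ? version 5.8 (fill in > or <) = >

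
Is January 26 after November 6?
No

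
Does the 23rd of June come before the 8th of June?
No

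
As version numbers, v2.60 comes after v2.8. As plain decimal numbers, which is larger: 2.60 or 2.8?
2.8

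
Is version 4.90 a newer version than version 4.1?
Yes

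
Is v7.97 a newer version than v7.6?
Yes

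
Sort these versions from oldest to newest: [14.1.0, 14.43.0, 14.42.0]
[14.1.0, 14.42.0, 14.43.0]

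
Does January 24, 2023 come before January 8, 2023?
No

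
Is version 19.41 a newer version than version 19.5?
Yes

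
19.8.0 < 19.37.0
True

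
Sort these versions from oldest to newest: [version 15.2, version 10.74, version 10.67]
[version 10.67, version 10.74, version 15.2]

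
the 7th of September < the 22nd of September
True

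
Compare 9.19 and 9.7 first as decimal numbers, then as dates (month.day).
As decimals: 9.19 < 9.7. As dates: 9/19 is later than 9/7 (day 19 > day 7).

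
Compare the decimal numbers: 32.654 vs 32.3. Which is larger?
32.654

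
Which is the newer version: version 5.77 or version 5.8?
version 5.77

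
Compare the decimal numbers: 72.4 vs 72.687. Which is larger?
72.687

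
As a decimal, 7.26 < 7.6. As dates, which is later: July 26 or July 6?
July 26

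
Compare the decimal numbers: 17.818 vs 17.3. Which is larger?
17.818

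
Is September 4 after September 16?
No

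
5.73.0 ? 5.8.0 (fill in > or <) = >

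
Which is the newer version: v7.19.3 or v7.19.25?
v7.19.25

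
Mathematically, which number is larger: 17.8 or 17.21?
17.8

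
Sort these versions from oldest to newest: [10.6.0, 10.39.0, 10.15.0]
[10.6.0, 10.15.0, 10.39.0]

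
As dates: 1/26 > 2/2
False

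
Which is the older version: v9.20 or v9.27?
v9.20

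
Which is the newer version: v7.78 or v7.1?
v7.78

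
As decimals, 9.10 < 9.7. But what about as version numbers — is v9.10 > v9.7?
True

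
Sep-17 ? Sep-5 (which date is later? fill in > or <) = >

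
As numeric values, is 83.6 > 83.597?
True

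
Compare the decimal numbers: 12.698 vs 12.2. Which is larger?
12.698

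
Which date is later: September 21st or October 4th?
October 4th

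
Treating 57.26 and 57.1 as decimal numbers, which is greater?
57.26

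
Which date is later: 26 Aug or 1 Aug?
26 Aug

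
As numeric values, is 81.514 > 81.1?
True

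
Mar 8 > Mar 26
False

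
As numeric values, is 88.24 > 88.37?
False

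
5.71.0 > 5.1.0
True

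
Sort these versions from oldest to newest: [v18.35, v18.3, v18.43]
[v18.3, v18.35, v18.43]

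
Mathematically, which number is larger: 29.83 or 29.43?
29.83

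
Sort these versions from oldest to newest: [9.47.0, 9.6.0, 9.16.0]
[9.6.0, 9.16.0, 9.47.0]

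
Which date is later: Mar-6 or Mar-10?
Mar-10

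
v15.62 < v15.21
False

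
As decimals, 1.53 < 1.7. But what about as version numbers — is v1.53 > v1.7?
True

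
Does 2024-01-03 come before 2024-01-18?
Yes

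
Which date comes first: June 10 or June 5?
June 5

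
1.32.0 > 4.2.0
False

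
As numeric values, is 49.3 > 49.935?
False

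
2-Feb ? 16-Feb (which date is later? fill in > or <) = <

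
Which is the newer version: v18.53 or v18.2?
v18.53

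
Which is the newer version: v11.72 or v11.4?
v11.72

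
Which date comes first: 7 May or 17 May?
7 May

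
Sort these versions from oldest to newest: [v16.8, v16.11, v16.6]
[v16.6, v16.8, v16.11]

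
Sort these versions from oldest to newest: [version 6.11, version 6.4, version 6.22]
[version 6.4, version 6.11, version 6.22]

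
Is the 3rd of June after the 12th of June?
No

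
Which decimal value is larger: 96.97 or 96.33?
96.97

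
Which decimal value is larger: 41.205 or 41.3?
41.3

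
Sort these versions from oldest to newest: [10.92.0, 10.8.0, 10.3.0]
[10.3.0, 10.8.0, 10.92.0]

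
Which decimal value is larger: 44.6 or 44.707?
44.707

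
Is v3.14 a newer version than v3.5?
Yes. Version numbers are compared segment by segment as integers, not as decimals: minor version 14 > 5, so v3.14 > v3.5 (even though the decimal 3.14 < 3.5).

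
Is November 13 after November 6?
Yes. Day 13 comes after day 6 in November — this is a date comparison, not a decimal one (the decimal 11.13 would be smaller than 11.6).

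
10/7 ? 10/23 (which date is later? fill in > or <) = <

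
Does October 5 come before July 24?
No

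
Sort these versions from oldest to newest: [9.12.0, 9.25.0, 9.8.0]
[9.8.0, 9.12.0, 9.25.0]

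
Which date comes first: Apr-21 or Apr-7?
Apr-7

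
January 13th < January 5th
False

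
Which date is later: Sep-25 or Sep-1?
Sep-25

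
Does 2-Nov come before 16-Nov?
Yes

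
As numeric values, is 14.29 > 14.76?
False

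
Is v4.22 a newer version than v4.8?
Yes. Version numbers are compared segment by segment as integers, not as decimals: minor version 22 > 8, so v4.22 > v4.8 (even though the decimal 4.22 < 4.8).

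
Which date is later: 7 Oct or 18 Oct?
18 Oct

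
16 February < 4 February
False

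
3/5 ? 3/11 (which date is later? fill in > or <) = <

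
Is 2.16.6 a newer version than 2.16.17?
No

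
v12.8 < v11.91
False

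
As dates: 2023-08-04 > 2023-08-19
False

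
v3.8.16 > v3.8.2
True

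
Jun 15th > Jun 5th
True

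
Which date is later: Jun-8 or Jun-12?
Jun-12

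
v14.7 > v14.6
True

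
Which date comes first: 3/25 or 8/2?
3/25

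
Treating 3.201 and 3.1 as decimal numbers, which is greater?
3.201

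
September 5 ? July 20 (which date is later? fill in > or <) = >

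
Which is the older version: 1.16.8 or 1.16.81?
1.16.8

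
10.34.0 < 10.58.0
True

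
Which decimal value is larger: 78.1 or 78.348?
78.348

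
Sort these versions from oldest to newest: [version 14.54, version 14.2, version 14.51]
[version 14.2, version 14.51, version 14.54]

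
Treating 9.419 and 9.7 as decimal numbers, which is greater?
9.7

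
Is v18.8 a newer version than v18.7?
Yes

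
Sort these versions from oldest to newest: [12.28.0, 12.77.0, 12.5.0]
[12.5.0, 12.28.0, 12.77.0]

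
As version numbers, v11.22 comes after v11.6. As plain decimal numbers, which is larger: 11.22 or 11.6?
11.6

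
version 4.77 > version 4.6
True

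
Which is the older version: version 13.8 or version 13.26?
version 13.8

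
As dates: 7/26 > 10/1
False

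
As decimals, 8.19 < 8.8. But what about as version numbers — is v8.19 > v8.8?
True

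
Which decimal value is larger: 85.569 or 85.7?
85.7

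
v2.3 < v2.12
True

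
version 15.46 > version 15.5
True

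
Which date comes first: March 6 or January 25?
January 25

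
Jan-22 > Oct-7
False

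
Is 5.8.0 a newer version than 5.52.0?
No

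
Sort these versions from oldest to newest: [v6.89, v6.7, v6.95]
[v6.7, v6.89, v6.95]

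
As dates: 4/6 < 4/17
True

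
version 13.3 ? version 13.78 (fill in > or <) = <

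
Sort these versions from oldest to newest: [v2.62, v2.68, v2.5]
[v2.5, v2.62, v2.68]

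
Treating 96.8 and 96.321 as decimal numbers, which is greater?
96.8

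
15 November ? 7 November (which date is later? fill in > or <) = >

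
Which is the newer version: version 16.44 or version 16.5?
version 16.44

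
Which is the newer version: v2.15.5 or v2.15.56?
v2.15.56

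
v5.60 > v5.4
True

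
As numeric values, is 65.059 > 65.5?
False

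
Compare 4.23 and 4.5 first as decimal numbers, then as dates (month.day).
As decimals: 4.23 < 4.5. As dates: 4/23 is later than 4/5 (day 23 > day 5).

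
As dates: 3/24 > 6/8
False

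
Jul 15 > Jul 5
True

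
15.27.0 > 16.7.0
False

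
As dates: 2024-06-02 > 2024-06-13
False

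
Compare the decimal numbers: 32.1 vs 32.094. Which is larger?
32.1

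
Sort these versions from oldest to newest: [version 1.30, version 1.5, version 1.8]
[version 1.5, version 1.8, version 1.30]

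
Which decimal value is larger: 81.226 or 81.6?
81.6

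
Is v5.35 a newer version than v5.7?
Yes. Version numbers are compared segment by segment as integers, not as decimals: minor version 35 > 7, so v5.35 > v5.7 (even though the decimal 5.35 < 5.7).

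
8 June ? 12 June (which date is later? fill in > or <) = <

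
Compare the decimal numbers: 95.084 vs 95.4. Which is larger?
95.4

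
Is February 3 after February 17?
No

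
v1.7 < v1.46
True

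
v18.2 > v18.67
False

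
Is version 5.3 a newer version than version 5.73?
No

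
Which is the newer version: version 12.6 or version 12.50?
version 12.50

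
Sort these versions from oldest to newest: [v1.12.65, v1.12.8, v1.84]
[v1.12.8, v1.12.65, v1.84]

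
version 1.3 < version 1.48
True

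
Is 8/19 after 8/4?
Yes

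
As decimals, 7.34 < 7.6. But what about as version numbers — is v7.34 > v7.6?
True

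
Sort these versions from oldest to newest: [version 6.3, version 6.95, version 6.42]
[version 6.3, version 6.42, version 6.95]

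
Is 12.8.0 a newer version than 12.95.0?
No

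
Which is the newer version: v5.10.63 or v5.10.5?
v5.10.63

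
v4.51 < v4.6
False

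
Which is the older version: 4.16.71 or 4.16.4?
4.16.4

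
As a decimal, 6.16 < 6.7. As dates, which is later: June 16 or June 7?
June 16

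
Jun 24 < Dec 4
True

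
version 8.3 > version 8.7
False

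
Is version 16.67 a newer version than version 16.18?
Yes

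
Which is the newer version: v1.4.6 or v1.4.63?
v1.4.63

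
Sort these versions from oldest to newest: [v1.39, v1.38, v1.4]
[v1.4, v1.38, v1.39]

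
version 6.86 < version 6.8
False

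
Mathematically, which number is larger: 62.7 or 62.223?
62.7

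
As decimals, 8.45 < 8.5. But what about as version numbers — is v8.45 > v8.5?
True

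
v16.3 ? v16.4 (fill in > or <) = <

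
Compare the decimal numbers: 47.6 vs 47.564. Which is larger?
47.6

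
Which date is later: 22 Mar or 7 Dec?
7 Dec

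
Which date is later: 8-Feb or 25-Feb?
25-Feb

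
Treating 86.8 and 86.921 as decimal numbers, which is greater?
86.921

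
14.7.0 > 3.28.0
True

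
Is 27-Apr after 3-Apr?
Yes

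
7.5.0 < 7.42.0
True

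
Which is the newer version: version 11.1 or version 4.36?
version 11.1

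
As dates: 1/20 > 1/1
True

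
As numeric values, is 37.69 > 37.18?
True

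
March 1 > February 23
True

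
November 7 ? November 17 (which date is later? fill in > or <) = <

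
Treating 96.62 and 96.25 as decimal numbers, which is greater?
96.62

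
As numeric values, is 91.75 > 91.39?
True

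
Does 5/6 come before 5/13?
Yes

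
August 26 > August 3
True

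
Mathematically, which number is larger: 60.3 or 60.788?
60.788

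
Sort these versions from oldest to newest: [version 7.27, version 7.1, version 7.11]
[version 7.1, version 7.11, version 7.27]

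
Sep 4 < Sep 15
True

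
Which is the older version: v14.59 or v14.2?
v14.2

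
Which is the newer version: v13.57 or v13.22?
v13.57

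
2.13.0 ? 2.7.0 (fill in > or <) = >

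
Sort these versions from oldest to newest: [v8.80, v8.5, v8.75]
[v8.5, v8.75, v8.80]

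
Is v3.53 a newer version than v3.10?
Yes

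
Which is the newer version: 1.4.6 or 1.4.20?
1.4.20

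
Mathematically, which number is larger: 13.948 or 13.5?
13.948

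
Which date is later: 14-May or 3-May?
14-May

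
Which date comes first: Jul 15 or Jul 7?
Jul 7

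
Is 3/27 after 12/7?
No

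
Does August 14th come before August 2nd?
No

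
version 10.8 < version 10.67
True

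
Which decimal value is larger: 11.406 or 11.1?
11.406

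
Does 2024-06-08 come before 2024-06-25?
Yes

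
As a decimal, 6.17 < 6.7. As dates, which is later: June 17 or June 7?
June 17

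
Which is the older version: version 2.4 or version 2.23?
version 2.4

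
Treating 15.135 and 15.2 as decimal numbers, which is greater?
15.2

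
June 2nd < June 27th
True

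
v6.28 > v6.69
False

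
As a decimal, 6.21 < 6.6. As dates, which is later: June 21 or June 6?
June 21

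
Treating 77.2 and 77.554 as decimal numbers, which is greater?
77.554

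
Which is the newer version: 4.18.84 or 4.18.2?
4.18.84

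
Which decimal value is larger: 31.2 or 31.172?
31.2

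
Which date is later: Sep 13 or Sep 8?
Sep 13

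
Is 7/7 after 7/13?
No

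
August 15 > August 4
True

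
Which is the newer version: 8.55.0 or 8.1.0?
8.55.0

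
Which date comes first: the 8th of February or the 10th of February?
the 8th of February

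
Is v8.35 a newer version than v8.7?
Yes. Version numbers are compared segment by segment as integers, not as decimals: minor version 35 > 7, so v8.35 > v8.7 (even though the decimal 8.35 < 8.7).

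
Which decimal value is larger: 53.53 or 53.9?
53.9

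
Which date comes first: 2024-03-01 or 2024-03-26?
2024-03-01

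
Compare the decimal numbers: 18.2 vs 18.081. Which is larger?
18.2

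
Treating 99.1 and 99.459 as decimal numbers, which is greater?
99.459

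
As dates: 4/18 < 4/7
False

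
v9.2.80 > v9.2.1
True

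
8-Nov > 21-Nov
False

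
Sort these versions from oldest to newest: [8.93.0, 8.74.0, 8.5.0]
[8.5.0, 8.74.0, 8.93.0]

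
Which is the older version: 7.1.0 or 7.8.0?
7.1.0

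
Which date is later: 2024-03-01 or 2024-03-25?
2024-03-25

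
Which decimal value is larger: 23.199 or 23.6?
23.6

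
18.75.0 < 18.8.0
False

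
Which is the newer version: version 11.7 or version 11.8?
version 11.8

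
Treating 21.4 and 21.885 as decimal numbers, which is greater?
21.885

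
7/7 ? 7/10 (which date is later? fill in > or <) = <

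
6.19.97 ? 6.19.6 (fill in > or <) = >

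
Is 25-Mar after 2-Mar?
Yes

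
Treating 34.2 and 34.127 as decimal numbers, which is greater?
34.2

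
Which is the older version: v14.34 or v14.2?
v14.2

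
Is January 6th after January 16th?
No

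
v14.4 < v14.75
True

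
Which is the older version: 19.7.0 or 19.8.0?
19.7.0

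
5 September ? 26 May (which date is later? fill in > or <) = >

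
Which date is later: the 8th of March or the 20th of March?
the 20th of March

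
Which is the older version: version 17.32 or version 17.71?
version 17.32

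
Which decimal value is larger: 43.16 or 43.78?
43.78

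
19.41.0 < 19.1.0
False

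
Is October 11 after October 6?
Yes. Day 11 comes after day 6 in October — this is a date comparison, not a decimal one (the decimal 10.11 would be smaller than 10.6).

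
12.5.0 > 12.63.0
False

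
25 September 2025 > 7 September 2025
True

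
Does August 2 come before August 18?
Yes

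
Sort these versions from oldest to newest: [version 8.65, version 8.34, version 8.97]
[version 8.34, version 8.65, version 8.97]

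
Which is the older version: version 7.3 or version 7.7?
version 7.3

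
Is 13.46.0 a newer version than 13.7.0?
Yes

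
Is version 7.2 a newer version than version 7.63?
No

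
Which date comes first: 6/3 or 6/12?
6/3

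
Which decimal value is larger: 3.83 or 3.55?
3.83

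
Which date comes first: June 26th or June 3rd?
June 3rd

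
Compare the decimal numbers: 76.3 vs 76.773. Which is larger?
76.773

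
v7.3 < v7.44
True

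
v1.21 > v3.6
False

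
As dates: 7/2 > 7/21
False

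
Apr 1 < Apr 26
True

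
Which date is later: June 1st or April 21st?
June 1st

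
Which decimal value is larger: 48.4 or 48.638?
48.638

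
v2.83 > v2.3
True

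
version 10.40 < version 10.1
False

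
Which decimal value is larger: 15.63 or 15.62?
15.63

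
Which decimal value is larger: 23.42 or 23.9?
23.9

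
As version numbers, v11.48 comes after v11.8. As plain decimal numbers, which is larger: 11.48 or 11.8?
11.8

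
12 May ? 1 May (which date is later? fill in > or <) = >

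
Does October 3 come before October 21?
Yes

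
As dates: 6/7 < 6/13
True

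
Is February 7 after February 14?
No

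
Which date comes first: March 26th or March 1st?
March 1st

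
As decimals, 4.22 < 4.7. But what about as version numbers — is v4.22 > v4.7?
True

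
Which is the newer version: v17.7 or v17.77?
v17.77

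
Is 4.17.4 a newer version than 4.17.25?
No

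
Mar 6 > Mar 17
False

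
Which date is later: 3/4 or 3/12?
3/12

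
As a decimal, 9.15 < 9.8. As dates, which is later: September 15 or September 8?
September 15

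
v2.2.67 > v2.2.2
True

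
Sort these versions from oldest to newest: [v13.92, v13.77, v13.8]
[v13.8, v13.77, v13.92]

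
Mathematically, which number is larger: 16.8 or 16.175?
16.8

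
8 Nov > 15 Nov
False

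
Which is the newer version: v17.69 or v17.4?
v17.69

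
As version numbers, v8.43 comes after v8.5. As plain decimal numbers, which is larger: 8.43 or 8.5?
8.5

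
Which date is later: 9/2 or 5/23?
9/2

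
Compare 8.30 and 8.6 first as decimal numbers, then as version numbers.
As decimals: 8.30 < 8.6. As versions: v8.30 > v8.6 (minor version 30 > 6).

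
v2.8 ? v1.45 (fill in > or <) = >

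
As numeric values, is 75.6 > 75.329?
True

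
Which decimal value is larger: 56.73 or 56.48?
56.73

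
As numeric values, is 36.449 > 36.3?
True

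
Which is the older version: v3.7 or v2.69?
v2.69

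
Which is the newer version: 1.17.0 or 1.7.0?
1.17.0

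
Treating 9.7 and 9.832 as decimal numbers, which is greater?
9.832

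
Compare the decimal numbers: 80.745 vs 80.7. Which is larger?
80.745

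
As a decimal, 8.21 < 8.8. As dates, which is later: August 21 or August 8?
August 21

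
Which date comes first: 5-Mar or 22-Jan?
22-Jan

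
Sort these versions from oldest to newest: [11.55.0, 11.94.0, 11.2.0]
[11.2.0, 11.55.0, 11.94.0]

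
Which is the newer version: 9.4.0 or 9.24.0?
9.24.0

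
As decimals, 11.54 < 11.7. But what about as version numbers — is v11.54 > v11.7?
True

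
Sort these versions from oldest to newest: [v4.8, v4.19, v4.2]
[v4.2, v4.8, v4.19]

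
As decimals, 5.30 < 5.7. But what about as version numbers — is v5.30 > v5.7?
True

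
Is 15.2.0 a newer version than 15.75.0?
No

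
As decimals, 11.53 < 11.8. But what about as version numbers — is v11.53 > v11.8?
True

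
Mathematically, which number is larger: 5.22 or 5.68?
5.68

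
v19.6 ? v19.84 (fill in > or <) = <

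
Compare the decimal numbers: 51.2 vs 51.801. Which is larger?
51.801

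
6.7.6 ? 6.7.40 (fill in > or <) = <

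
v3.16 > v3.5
True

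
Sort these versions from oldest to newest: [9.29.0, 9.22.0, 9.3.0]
[9.3.0, 9.22.0, 9.29.0]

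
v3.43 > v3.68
False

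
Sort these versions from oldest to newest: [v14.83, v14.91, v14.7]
[v14.7, v14.83, v14.91]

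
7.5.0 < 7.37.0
True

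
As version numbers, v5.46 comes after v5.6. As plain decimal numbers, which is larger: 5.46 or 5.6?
5.6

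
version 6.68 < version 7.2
True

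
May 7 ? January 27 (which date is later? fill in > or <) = >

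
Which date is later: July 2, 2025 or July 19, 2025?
July 19, 2025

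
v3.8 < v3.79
True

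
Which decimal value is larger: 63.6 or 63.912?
63.912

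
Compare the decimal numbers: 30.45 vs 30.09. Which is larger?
30.45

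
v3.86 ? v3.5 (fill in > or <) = >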